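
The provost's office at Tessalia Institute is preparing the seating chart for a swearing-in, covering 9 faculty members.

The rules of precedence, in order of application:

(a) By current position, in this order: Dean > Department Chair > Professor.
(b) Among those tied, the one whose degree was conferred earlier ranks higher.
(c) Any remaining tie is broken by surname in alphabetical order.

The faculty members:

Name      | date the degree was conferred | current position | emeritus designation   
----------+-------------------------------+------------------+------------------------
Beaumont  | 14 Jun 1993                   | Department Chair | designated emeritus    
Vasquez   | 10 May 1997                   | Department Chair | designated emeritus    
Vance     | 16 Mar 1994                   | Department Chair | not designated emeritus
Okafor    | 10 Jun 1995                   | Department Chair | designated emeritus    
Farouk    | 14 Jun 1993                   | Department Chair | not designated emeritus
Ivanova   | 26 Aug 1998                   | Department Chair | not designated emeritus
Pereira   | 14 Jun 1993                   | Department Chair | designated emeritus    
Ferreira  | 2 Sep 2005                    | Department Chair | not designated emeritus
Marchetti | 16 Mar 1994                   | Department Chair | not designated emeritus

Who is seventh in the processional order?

Vasquez

By current position: Beaumont, Farouk, Pereira, Marchetti, Vance, Okafor, Vasquez, Ivanova and Ferreira (Department Chair).
Among Beaumont, Farouk, Pereira, Marchetti, Vance, Okafor, Vasquez, Ivanova and Ferreira, by date the degree was conferred (earlier first): Beaumont, Farouk and Pereira (14 Jun 1993) before Marchetti and Vance (16 Mar 1994) before Okafor (10 Jun 1995) before Vasquez (10 May 1997) before Ivanova (26 Aug 1998) before Ferreira (2 Sep 2005).
Among Beaumont, Farouk and Pereira, alphabetically by surname: Beaumont before Farouk before Pereira.
Among Marchetti and Vance, alphabetically by surname: Marchetti before Vance.
Order: Beaumont, Farouk, Pereira, Marchetti, Vance, Okafor, Vasquez, Ivanova, Ferreira.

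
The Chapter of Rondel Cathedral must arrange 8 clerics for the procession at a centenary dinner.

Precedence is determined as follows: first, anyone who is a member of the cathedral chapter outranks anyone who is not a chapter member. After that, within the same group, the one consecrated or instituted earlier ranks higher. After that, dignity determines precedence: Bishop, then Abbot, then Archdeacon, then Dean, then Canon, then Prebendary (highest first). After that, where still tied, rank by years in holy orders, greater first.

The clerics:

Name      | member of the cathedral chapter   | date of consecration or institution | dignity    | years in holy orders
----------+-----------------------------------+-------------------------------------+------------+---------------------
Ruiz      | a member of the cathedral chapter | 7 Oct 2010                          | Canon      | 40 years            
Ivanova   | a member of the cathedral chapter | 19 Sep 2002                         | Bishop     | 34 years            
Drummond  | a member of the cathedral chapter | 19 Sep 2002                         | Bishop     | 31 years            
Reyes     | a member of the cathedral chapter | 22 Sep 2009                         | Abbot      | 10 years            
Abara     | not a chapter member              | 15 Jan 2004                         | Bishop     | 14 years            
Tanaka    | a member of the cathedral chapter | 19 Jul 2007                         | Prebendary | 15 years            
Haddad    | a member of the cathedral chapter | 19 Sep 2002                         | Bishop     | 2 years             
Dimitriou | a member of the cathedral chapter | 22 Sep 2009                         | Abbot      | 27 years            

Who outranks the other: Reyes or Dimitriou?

By the first rule: Ivanova, Drummond, Haddad, Tanaka, Dimitriou, Reyes and Ruiz (each a member of the cathedral chapter); then Abara (not a chapter member).
Among Ivanova, Drummond, Haddad, Tanaka, Dimitriou, Reyes and Ruiz, by date of consecration or institution (earlier first): Ivanova, Drummond and Haddad (19 Sep 2002) before Tanaka (19 Jul 2007) before Dimitriou and Reyes (22 Sep 2009) before Ruiz (7 Oct 2010).
Ivanova, Drummond and Haddad are each Bishop, so the next rule applies.
Among Ivanova, Drummond and Haddad, by years in holy orders (higher first): Ivanova (34 years) before Drummond (31 years) before Haddad (2 years).
Dimitriou and Reyes are each Abbot, so the next rule applies.
Among Dimitriou and Reyes, by years in holy orders (higher first): Dimitriou (27 years) before Reyes (10 years).
So Dimitriou takes precedence.

Dimitriou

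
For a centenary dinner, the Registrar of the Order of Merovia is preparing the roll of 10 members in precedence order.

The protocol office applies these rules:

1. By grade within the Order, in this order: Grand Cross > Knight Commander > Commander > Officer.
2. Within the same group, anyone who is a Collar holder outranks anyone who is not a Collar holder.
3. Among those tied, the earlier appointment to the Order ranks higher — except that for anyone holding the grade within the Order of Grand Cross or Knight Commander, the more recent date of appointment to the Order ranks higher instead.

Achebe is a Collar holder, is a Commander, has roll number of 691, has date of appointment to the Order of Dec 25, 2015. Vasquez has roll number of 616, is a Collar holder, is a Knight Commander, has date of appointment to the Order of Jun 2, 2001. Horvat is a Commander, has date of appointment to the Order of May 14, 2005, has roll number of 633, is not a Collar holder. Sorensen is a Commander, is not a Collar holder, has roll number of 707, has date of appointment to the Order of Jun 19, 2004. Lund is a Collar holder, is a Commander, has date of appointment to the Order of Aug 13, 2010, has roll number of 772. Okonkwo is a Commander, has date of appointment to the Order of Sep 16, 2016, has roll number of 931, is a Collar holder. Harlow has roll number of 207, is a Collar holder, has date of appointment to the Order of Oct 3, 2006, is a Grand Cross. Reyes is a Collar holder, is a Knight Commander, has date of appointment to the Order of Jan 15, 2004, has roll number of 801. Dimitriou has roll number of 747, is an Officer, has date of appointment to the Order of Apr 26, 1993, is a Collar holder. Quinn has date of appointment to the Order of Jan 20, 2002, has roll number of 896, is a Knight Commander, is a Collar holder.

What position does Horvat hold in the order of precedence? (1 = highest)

By grade within the Order: Harlow (Grand Cross); then Reyes, Quinn and Vasquez (Knight Commander); then Lund, Achebe, Okonkwo, Sorensen and Horvat (Commander); then Dimitriou (Officer).
Reyes, Quinn and Vasquez are each a Collar holder, so the next rule applies.
Among Reyes, Quinn and Vasquez, by date of appointment to the Order (later first) (reversed rule for this group): Reyes (Jan 15, 2004) before Quinn (Jan 20, 2002) before Vasquez (Jun 2, 2001).
Among Lund, Achebe, Okonkwo, Sorensen and Horvat, a Collar holder before not a Collar holder: Lund, Achebe and Okonkwo (a Collar holder) before Sorensen and Horvat (not a Collar holder).
Among Lund, Achebe and Okonkwo, by date of appointment to the Order (earlier first): Lund (Aug 13, 2010) before Achebe (Dec 25, 2015) before Okonkwo (Sep 16, 2016).
Among Sorensen and Horvat, by date of appointment to the Order (earlier first): Sorensen (Jun 19, 2004) before Horvat (May 14, 2005).
Order: Harlow, Reyes, Quinn, Vasquez, Lund, Achebe, Okonkwo, Sorensen, Horvat, Dimitriou. So position 9.

9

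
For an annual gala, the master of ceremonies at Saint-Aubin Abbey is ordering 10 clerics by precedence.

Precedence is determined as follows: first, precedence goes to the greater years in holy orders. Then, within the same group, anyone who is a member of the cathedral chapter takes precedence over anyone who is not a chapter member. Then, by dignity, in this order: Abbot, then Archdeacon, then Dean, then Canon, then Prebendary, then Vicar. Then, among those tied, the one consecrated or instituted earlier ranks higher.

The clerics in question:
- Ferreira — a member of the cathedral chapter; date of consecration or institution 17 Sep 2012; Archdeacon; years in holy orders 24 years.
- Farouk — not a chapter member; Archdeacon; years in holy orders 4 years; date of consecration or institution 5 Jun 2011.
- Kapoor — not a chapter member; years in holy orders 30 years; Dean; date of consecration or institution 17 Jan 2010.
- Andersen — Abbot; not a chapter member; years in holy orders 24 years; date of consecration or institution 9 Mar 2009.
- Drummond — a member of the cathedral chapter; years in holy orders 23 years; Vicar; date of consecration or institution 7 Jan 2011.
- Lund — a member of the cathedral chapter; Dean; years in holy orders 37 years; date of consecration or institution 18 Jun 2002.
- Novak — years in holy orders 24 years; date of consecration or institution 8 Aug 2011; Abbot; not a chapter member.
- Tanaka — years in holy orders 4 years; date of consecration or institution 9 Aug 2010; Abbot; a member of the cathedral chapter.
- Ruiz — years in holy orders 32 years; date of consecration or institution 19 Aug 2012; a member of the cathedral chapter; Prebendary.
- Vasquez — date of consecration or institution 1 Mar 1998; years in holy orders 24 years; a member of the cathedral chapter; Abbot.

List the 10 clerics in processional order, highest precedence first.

Lund, Ruiz, Kapoor, Vasquez, Ferreira, Andersen, Novak, Drummond, Tanaka, Farouk

By years in holy orders (higher first): Lund (37 years); then Ruiz (32 years); then Kapoor (30 years); then Vasquez, Ferreira, Andersen and Novak (each 24 years); then Drummond (23 years); then Tanaka and Farouk (both 4 years).
Among Vasquez, Ferreira, Andersen and Novak, a member of the cathedral chapter before not a chapter member: Vasquez and Ferreira (a member of the cathedral chapter) before Andersen and Novak (not a chapter member).
Among Vasquez and Ferreira, by dignity: Vasquez (Abbot) before Ferreira (Archdeacon).
Andersen and Novak are each Abbot, so the next rule applies.
Among Andersen and Novak, by date of consecration or institution (earlier first): Andersen (9 Mar 2009) before Novak (8 Aug 2011).
Among Tanaka and Farouk, a member of the cathedral chapter before not a chapter member: Tanaka (a member of the cathedral chapter) before Farouk (not a chapter member).
Full order: Lund, Ruiz, Kapoor, Vasquez, Ferreira, Andersen, Novak, Drummond, Tanaka, Farouk.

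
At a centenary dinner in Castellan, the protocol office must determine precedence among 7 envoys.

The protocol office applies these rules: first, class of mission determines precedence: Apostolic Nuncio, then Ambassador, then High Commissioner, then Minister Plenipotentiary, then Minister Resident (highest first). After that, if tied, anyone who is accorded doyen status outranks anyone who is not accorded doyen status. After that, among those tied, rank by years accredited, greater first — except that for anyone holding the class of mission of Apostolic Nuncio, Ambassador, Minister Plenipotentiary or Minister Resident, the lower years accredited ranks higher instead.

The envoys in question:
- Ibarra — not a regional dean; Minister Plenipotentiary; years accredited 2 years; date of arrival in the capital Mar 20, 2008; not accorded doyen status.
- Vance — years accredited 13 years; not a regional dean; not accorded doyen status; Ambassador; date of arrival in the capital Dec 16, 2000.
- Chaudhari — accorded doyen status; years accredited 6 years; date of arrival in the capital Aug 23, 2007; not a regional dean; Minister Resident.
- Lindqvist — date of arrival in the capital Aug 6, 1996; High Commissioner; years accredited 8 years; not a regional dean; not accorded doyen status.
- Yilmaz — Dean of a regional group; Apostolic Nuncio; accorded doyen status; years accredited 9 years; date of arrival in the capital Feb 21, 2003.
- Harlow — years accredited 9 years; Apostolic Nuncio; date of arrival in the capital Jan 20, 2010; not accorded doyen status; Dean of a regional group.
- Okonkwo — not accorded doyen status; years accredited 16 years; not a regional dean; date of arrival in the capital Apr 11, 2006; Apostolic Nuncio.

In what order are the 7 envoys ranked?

Yilmaz, Harlow, Okonkwo, Vance, Lindqvist, Ibarra, Chaudhari

By class of mission: Yilmaz, Harlow and Okonkwo (Apostolic Nuncio); then Vance (Ambassador); then Lindqvist (High Commissioner); then Ibarra (Minister Plenipotentiary); then Chaudhari (Minister Resident).
Among Yilmaz, Harlow and Okonkwo, accorded doyen status before not accorded doyen status: Yilmaz (accorded doyen status) before Harlow and Okonkwo (not accorded doyen status).
Among Harlow and Okonkwo, by years accredited (lower first) (reversed rule for this group): Harlow (9 years) before Okonkwo (16 years).
Full order: Yilmaz, Harlow, Okonkwo, Vance, Lindqvist, Ibarra, Chaudhari.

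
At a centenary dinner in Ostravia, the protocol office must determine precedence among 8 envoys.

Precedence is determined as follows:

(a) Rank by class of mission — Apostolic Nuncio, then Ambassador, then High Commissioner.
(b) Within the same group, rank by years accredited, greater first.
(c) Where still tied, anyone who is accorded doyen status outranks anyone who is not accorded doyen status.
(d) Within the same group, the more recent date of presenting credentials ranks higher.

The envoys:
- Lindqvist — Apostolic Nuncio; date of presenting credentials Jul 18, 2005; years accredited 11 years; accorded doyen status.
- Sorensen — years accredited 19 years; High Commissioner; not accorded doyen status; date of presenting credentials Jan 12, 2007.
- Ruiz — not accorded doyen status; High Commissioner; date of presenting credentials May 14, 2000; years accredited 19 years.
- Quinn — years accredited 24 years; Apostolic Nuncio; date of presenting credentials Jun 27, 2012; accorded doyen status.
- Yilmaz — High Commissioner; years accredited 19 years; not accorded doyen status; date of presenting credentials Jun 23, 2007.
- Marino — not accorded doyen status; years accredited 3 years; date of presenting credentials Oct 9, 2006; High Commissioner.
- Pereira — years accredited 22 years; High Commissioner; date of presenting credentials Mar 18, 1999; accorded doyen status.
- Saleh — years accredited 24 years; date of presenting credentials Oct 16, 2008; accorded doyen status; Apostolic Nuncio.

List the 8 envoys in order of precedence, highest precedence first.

Quinn, Saleh, Lindqvist, Pereira, Yilmaz, Sorensen, Ruiz, Marino

By class of mission: Quinn, Saleh and Lindqvist (Apostolic Nuncio); then Pereira, Yilmaz, Sorensen, Ruiz and Marino (High Commissioner).
Among Quinn, Saleh and Lindqvist, by years accredited (higher first): Quinn and Saleh (24 years) before Lindqvist (11 years).
Quinn and Saleh are each accorded doyen status, so the next rule applies.
Among Quinn and Saleh, by date of presenting credentials (later first): Quinn (Jun 27, 2012) before Saleh (Oct 16, 2008).
Among Pereira, Yilmaz, Sorensen, Ruiz and Marino, by years accredited (higher first): Pereira (22 years) before Yilmaz, Sorensen and Ruiz (19 years) before Marino (3 years).
Yilmaz, Sorensen and Ruiz are each not accorded doyen status, so the next rule applies.
Among Yilmaz, Sorensen and Ruiz, by date of presenting credentials (later first): Yilmaz (Jun 23, 2007) before Sorensen (Jan 12, 2007) before Ruiz (May 14, 2000).
Full order: Quinn, Saleh, Lindqvist, Pereira, Yilmaz, Sorensen, Ruiz, Marino.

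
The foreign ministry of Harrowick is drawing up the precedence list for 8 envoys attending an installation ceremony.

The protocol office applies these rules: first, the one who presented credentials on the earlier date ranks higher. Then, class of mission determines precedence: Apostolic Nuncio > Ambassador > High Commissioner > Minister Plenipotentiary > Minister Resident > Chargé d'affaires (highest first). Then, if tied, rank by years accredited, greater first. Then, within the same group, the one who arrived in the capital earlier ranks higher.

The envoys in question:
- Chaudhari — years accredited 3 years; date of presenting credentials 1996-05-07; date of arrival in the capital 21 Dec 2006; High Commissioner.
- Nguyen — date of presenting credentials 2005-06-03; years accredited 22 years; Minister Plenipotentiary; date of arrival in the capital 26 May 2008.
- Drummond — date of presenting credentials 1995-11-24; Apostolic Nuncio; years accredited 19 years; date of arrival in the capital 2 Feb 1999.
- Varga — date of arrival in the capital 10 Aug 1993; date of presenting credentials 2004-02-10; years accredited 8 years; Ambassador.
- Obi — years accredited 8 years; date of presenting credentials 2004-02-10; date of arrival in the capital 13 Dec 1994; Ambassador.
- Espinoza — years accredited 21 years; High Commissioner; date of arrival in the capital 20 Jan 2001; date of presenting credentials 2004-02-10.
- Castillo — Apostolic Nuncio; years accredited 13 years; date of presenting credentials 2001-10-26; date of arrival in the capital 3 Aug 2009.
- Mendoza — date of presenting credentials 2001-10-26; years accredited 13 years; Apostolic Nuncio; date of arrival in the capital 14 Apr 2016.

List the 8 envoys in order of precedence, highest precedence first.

Drummond, Chaudhari, Castillo, Mendoza, Varga, Obi, Espinoza, Nguyen

By date of presenting credentials (earlier first): Drummond (1995-11-24); then Chaudhari (1996-05-07); then Castillo and Mendoza (both 2001-10-26); then Varga, Obi and Espinoza (each 2004-02-10); then Nguyen (2005-06-03).
Castillo and Mendoza are each Apostolic Nuncio, so the next rule applies.
Castillo and Mendoza both have years accredited 13 years, so the next rule applies.
Among Castillo and Mendoza, by date of arrival in the capital (earlier first): Castillo (3 Aug 2009) before Mendoza (14 Apr 2016).
Among Varga, Obi and Espinoza, by class of mission: Varga and Obi (Ambassador) before Espinoza (High Commissioner).
Varga and Obi both have years accredited 8 years, so the next rule applies.
Among Varga and Obi, by date of arrival in the capital (earlier first): Varga (10 Aug 1993) before Obi (13 Dec 1994).
Full order: Drummond, Chaudhari, Castillo, Mendoza, Varga, Obi, Espinoza, Nguyen.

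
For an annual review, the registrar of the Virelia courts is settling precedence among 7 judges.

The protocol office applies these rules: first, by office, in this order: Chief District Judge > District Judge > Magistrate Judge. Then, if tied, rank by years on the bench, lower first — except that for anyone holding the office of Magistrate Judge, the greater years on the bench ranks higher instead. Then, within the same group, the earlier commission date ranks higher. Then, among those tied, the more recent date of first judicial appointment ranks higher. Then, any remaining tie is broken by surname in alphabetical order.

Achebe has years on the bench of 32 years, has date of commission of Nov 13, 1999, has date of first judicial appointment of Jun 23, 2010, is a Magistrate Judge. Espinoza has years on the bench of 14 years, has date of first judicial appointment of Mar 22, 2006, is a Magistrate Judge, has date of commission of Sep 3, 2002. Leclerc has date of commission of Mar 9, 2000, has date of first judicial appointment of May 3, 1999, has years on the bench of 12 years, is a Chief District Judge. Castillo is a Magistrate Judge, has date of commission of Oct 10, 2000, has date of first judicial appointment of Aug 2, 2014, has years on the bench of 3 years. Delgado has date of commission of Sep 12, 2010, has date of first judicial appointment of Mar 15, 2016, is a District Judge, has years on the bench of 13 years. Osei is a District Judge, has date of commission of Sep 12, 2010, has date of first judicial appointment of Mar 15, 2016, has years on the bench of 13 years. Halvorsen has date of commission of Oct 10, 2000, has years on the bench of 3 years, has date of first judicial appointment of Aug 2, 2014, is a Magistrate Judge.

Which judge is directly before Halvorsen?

By office: Leclerc (Chief District Judge); then Delgado and Osei (District Judge); then Achebe, Espinoza, Castillo and Halvorsen (Magistrate Judge).
Delgado and Osei both have years on the bench 13 years, so the next rule applies.
Delgado and Osei both have date of commission Sep 12, 2010, so the next rule applies.
Delgado and Osei both have date of first judicial appointment Mar 15, 2016, so the next rule applies.
Among Delgado and Osei, alphabetically by surname: Delgado before Osei.
Among Achebe, Espinoza, Castillo and Halvorsen, by years on the bench (higher first) (reversed rule for this group): Achebe (32 years) before Espinoza (14 years) before Castillo and Halvorsen (3 years).
Castillo and Halvorsen both have date of commission Oct 10, 2000, so the next rule applies.
Castillo and Halvorsen both have date of first judicial appointment Aug 2, 2014, so the next rule applies.
Among Castillo and Halvorsen, alphabetically by surname: Castillo before Halvorsen.
Order: Leclerc, Delgado, Osei, Achebe, Espinoza, Castillo, Halvorsen.

Castillo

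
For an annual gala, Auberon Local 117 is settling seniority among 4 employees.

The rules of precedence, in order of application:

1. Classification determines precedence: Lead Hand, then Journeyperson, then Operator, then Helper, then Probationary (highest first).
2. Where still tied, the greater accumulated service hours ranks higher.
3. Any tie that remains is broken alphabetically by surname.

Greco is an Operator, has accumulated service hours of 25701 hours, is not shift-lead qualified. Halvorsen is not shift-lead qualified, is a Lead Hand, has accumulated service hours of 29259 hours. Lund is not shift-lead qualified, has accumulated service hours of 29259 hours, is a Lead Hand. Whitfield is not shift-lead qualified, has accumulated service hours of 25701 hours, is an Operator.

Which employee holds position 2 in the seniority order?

By classification: Halvorsen and Lund (Lead Hand); then Greco and Whitfield (Operator).
Halvorsen and Lund both have accumulated service hours 29259 hours, so the next rule applies.
Among Halvorsen and Lund, alphabetically by surname: Halvorsen before Lund.
Greco and Whitfield both have accumulated service hours 25701 hours, so the next rule applies.
Among Greco and Whitfield, alphabetically by surname: Greco before Whitfield.
Order: Halvorsen, Lund, Greco, Whitfield.

Lund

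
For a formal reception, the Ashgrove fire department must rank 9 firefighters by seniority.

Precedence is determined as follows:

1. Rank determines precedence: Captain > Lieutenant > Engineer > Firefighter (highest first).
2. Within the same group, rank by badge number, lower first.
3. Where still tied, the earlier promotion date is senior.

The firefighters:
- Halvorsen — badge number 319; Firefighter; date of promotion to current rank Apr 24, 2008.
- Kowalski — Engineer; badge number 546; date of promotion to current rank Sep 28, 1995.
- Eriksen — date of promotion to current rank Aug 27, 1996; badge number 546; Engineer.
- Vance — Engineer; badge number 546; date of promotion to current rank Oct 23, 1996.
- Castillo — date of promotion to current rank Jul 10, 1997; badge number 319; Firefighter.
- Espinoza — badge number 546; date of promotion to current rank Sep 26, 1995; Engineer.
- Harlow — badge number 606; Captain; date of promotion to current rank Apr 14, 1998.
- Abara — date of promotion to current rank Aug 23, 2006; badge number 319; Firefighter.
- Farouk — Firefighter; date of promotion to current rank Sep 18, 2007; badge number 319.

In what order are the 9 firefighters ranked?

By rank: Harlow (Captain); then Espinoza, Kowalski, Eriksen and Vance (Engineer); then Castillo, Abara, Farouk and Halvorsen (Firefighter).
Espinoza, Kowalski, Eriksen and Vance all have badge number 546, so the next rule applies.
Among Espinoza, Kowalski, Eriksen and Vance, by date of promotion to current rank (earlier first): Espinoza (Sep 26, 1995) before Kowalski (Sep 28, 1995) before Eriksen (Aug 27, 1996) before Vance (Oct 23, 1996).
Castillo, Abara, Farouk and Halvorsen all have badge number 319, so the next rule applies.
Among Castillo, Abara, Farouk and Halvorsen, by date of promotion to current rank (earlier first): Castillo (Jul 10, 1997) before Abara (Aug 23, 2006) before Farouk (Sep 18, 2007) before Halvorsen (Apr 24, 2008).
Full order: Harlow, Espinoza, Kowalski, Eriksen, Vance, Castillo, Abara, Farouk, Halvorsen.

Harlow, Espinoza, Kowalski, Eriksen, Vance, Castillo, Abara, Farouk, Halvorsen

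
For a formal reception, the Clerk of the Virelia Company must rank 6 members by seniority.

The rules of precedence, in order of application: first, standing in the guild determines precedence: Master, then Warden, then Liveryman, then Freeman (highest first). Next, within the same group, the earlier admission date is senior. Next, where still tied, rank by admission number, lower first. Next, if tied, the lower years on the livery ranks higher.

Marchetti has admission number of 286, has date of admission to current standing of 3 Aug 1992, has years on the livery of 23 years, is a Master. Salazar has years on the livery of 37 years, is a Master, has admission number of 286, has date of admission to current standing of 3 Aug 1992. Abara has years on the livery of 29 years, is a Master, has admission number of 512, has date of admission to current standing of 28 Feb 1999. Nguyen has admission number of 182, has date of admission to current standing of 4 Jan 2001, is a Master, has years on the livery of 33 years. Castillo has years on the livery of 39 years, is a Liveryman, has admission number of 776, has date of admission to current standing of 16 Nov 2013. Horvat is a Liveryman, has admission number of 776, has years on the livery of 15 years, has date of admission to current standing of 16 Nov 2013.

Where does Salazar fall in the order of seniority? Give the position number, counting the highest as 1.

By standing in the guild: Marchetti, Salazar, Abara and Nguyen (Master); then Horvat and Castillo (Liveryman).
Among Marchetti, Salazar, Abara and Nguyen, by date of admission to current standing (earlier first): Marchetti and Salazar (3 Aug 1992) before Abara (28 Feb 1999) before Nguyen (4 Jan 2001).
Marchetti and Salazar both have admission number 286, so the next rule applies.
Among Marchetti and Salazar, by years on the livery (lower first): Marchetti (23 years) before Salazar (37 years).
Horvat and Castillo both have date of admission to current standing 16 Nov 2013, so the next rule applies.
Horvat and Castillo both have admission number 776, so the next rule applies.
Among Horvat and Castillo, by years on the livery (lower first): Horvat (15 years) before Castillo (39 years).
Order: Marchetti, Salazar, Abara, Nguyen, Horvat, Castillo. So position 2.

2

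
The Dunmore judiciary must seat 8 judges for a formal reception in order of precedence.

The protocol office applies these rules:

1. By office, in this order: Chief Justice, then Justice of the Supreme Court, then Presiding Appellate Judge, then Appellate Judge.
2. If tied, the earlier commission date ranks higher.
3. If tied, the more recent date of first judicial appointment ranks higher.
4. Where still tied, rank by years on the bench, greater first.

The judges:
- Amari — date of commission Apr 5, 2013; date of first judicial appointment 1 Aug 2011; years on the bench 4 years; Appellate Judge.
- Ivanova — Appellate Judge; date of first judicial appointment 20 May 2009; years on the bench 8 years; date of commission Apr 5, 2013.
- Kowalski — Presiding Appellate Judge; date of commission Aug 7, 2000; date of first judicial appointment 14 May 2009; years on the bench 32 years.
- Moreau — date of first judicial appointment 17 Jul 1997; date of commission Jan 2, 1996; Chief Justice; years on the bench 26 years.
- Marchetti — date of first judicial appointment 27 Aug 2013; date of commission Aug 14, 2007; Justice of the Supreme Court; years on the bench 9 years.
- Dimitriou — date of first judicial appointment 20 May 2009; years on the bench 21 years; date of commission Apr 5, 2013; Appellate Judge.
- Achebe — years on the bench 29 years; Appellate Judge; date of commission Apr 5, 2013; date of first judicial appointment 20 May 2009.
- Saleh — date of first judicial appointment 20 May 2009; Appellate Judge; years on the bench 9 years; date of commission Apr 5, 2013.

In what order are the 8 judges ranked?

Moreau, Marchetti, Kowalski, Amari, Achebe, Dimitriou, Saleh, Ivanova

By office: Moreau (Chief Justice); then Marchetti (Justice of the Supreme Court); then Kowalski (Presiding Appellate Judge); then Amari, Achebe, Dimitriou, Saleh and Ivanova (Appellate Judge).
Amari, Achebe, Dimitriou, Saleh and Ivanova all have date of commission Apr 5, 2013, so the next rule applies.
Among Amari, Achebe, Dimitriou, Saleh and Ivanova, by date of first judicial appointment (later first): Amari (1 Aug 2011) before Achebe, Dimitriou, Saleh and Ivanova (20 May 2009).
Among Achebe, Dimitriou, Saleh and Ivanova, by years on the bench (higher first): Achebe (29 years) before Dimitriou (21 years) before Saleh (9 years) before Ivanova (8 years).
Full order: Moreau, Marchetti, Kowalski, Amari, Achebe, Dimitriou, Saleh, Ivanova.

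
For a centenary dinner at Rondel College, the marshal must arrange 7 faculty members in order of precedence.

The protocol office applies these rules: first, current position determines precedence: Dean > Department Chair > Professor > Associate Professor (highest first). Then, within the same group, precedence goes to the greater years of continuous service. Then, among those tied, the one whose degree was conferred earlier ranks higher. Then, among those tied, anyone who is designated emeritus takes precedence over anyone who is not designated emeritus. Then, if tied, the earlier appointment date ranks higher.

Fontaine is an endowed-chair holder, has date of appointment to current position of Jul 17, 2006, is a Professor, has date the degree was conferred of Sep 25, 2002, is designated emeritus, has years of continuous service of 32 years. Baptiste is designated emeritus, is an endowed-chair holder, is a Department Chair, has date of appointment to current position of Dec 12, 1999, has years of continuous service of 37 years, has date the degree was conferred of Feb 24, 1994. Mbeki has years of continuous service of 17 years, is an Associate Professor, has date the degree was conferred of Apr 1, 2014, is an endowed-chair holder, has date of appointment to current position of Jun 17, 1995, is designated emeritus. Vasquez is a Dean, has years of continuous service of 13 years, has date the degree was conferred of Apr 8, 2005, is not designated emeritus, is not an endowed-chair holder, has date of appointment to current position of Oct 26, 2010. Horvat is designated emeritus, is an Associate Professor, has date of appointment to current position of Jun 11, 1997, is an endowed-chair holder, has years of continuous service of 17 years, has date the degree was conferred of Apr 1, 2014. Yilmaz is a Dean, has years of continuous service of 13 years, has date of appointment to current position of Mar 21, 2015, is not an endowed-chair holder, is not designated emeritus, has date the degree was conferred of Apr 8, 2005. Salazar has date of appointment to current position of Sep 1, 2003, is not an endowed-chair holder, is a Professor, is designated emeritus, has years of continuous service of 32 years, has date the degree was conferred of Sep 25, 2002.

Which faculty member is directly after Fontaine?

Mbeki

By current position: Vasquez and Yilmaz (Dean); then Baptiste (Department Chair); then Salazar and Fontaine (Professor); then Mbeki and Horvat (Associate Professor).
Vasquez and Yilmaz both have years of continuous service 13 years, so the next rule applies.
Vasquez and Yilmaz both have date the degree was conferred Apr 8, 2005, so the next rule applies.
Vasquez and Yilmaz are each not designated emeritus, so the next rule applies.
Among Vasquez and Yilmaz, by date of appointment to current position (earlier first): Vasquez (Oct 26, 2010) before Yilmaz (Mar 21, 2015).
Salazar and Fontaine both have years of continuous service 32 years, so the next rule applies.
Salazar and Fontaine both have date the degree was conferred Sep 25, 2002, so the next rule applies.
Salazar and Fontaine are each designated emeritus, so the next rule applies.
Among Salazar and Fontaine, by date of appointment to current position (earlier first): Salazar (Sep 1, 2003) before Fontaine (Jul 17, 2006).
Mbeki and Horvat both have years of continuous service 17 years, so the next rule applies.
Mbeki and Horvat both have date the degree was conferred Apr 1, 2014, so the next rule applies.
Mbeki and Horvat are each designated emeritus, so the next rule applies.
Among Mbeki and Horvat, by date of appointment to current position (earlier first): Mbeki (Jun 17, 1995) before Horvat (Jun 11, 1997).
Order: Vasquez, Yilmaz, Baptiste, Salazar, Fontaine, Mbeki, Horvat.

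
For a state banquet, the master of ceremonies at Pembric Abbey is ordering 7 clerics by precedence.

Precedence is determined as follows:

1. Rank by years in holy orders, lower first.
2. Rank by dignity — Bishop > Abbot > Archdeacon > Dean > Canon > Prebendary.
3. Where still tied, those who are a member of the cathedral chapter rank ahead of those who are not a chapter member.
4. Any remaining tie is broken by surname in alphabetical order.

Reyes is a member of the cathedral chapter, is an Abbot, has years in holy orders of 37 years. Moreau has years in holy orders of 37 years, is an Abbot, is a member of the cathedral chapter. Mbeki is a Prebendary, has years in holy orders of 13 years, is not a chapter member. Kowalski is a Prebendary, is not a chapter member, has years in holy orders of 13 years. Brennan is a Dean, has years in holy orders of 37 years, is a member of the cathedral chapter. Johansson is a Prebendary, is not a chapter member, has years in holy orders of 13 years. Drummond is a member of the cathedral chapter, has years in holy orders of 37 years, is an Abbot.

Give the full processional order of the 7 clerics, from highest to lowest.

Johansson, Kowalski, Mbeki, Drummond, Moreau, Reyes, Brennan

By years in holy orders (lower first): Johansson, Kowalski and Mbeki (each 13 years); then Drummond, Moreau, Reyes and Brennan (each 37 years).
Johansson, Kowalski and Mbeki are each Prebendary, so the next rule applies.
Johansson, Kowalski and Mbeki are each not a chapter member, so the next rule applies.
Among Johansson, Kowalski and Mbeki, alphabetically by surname: Johansson before Kowalski before Mbeki.
Among Drummond, Moreau, Reyes and Brennan, by dignity: Drummond, Moreau and Reyes (Abbot) before Brennan (Dean).
Drummond, Moreau and Reyes are each a member of the cathedral chapter, so the next rule applies.
Among Drummond, Moreau and Reyes, alphabetically by surname: Drummond before Moreau before Reyes.
Full order: Johansson, Kowalski, Mbeki, Drummond, Moreau, Reyes, Brennan.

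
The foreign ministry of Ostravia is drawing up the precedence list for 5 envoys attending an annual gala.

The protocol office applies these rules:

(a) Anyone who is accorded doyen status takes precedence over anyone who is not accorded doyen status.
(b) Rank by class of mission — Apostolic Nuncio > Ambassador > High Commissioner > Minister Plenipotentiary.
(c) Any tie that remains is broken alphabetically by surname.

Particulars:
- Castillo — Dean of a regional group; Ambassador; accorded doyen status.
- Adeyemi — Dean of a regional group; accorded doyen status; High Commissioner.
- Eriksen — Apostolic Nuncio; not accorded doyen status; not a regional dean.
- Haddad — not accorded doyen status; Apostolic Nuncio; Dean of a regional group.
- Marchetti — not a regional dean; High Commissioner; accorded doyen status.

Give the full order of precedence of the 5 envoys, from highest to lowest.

By the first rule: Castillo, Adeyemi and Marchetti (each accorded doyen status); then Eriksen and Haddad (both not accorded doyen status).
Among Castillo, Adeyemi and Marchetti, by class of mission: Castillo (Ambassador) before Adeyemi and Marchetti (High Commissioner).
Among Adeyemi and Marchetti, alphabetically by surname: Adeyemi before Marchetti.
Eriksen and Haddad are each Apostolic Nuncio, so the next rule applies.
Among Eriksen and Haddad, alphabetically by surname: Eriksen before Haddad.
Full order: Castillo, Adeyemi, Marchetti, Eriksen, Haddad.

Castillo, Adeyemi, Marchetti, Eriksen, Haddad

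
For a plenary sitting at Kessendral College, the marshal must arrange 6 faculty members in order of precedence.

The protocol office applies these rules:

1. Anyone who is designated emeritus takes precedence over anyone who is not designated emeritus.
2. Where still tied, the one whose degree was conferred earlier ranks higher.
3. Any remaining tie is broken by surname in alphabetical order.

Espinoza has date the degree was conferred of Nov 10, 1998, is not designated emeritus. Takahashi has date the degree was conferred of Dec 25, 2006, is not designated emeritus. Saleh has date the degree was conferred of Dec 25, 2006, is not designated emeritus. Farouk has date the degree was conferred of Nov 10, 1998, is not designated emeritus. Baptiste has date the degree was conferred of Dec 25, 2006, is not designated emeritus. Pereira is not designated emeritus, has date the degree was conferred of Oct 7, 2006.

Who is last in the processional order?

By the first rule: Espinoza, Farouk, Pereira, Baptiste, Saleh and Takahashi (each not designated emeritus).
Among Espinoza, Farouk, Pereira, Baptiste, Saleh and Takahashi, by date the degree was conferred (earlier first): Espinoza and Farouk (Nov 10, 1998) before Pereira (Oct 7, 2006) before Baptiste, Saleh and Takahashi (Dec 25, 2006).
Among Espinoza and Farouk, alphabetically by surname: Espinoza before Farouk.
Among Baptiste, Saleh and Takahashi, alphabetically by surname: Baptiste before Saleh before Takahashi.
Order: Espinoza, Farouk, Pereira, Baptiste, Saleh, Takahashi.

Takahashi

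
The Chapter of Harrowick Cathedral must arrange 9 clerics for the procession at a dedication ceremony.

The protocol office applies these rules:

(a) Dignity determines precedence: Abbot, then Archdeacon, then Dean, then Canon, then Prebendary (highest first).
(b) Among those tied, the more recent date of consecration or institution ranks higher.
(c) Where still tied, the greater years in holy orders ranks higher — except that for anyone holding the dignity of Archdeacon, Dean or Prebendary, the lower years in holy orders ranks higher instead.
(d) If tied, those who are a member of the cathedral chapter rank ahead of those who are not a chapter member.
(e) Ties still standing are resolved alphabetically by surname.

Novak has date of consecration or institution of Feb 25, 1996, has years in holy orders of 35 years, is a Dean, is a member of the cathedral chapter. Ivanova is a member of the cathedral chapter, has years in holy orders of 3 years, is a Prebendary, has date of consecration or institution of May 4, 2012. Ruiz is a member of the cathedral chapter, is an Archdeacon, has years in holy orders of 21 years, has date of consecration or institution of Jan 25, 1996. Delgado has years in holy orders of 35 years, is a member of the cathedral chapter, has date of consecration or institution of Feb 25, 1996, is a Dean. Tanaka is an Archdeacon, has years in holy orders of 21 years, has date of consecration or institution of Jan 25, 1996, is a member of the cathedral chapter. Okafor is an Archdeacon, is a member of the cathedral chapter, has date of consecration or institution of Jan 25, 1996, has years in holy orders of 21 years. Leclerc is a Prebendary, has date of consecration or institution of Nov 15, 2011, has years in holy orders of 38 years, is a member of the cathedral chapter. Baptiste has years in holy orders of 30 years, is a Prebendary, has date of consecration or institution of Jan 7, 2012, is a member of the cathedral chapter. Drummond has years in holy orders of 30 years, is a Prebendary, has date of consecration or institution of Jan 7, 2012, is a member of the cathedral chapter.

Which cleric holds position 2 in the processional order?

By dignity: Okafor, Ruiz and Tanaka (Archdeacon); then Delgado and Novak (Dean); then Ivanova, Baptiste, Drummond and Leclerc (Prebendary).
Okafor, Ruiz and Tanaka all have date of consecration or institution Jan 25, 1996, so the next rule applies.
Okafor, Ruiz and Tanaka all have years in holy orders 21 years, so the next rule applies.
Okafor, Ruiz and Tanaka are each a member of the cathedral chapter, so the next rule applies.
Among Okafor, Ruiz and Tanaka, alphabetically by surname: Okafor before Ruiz before Tanaka.
Delgado and Novak both have date of consecration or institution Feb 25, 1996, so the next rule applies.
Delgado and Novak both have years in holy orders 35 years, so the next rule applies.
Delgado and Novak are each a member of the cathedral chapter, so the next rule applies.
Among Delgado and Novak, alphabetically by surname: Delgado before Novak.
Among Ivanova, Baptiste, Drummond and Leclerc, by date of consecration or institution (later first): Ivanova (May 4, 2012) before Baptiste and Drummond (Jan 7, 2012) before Leclerc (Nov 15, 2011).
Baptiste and Drummond both have years in holy orders 30 years, so the next rule applies.
Baptiste and Drummond are each a member of the cathedral chapter, so the next rule applies.
Among Baptiste and Drummond, alphabetically by surname: Baptiste before Drummond.
Order: Okafor, Ruiz, Tanaka, Delgado, Novak, Ivanova, Baptiste, Drummond, Leclerc.

Ruiz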